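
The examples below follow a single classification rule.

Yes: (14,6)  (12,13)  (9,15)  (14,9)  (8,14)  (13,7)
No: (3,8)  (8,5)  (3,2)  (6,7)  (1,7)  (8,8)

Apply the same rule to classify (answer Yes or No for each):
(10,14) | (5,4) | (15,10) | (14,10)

One predicate separates the groups cleanly: sum ≥ 20.
(10,14) → 10+14 = 24 → Yes.
(5,4) → 5+4 = 9 → No.
(15,10) → 15+10 = 25 → Yes.
(14,10) → 14+10 = 24 → Yes.

Yes, No, Yes, Yes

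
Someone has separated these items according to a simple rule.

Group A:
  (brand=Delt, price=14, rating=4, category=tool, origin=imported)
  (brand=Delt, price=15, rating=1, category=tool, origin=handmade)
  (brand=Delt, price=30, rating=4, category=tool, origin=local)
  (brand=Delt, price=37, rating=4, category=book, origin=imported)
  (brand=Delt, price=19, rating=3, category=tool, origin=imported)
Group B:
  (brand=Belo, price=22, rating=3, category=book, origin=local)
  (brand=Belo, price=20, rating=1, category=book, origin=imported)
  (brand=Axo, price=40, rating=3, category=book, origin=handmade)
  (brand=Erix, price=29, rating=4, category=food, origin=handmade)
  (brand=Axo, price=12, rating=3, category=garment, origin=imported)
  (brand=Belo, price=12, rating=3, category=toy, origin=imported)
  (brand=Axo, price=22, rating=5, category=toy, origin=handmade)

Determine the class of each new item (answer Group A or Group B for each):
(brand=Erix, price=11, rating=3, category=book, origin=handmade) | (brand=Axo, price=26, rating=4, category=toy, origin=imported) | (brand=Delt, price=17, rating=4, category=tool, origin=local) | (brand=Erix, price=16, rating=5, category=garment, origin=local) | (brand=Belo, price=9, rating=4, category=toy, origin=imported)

The rule appears to be: brand is Delt.

Group B, Group B, Group A, Group B, Group B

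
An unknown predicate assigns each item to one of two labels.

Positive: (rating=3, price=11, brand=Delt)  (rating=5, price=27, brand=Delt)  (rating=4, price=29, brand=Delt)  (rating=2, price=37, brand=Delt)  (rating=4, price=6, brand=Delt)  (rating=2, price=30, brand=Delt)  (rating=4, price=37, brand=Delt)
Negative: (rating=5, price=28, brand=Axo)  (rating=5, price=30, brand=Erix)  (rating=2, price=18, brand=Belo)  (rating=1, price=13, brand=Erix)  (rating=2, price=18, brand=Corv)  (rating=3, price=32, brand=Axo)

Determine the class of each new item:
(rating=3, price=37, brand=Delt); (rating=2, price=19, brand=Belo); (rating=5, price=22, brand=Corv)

The distinguishing property — brand is Delt — holds for all the 'Positive' cases and none of the 'Negative' cases.
Positive: (rating=3, price=37, brand=Delt), since brand is Delt.
Negative: (rating=2, price=19, brand=Belo), since brand is Belo.
Negative: (rating=5, price=22, brand=Corv), since brand is Corv.

Positive, Negative, Negative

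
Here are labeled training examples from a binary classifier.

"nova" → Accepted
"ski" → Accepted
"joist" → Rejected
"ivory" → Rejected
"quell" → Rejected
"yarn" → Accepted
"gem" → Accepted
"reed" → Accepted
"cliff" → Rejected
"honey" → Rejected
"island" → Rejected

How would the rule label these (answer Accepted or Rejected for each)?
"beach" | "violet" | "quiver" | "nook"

Rejected, Rejected, Rejected, Accepted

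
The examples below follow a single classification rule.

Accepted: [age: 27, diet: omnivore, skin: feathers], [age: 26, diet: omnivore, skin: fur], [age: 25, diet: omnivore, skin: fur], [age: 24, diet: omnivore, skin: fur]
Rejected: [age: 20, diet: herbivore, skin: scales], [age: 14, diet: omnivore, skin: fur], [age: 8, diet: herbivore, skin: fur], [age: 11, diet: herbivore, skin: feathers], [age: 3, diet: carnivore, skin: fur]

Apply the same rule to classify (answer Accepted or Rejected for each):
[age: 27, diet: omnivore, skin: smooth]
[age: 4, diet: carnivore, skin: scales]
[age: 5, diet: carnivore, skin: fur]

The classifier is using: age ≥ 24.

Accepted, Rejected, Rejected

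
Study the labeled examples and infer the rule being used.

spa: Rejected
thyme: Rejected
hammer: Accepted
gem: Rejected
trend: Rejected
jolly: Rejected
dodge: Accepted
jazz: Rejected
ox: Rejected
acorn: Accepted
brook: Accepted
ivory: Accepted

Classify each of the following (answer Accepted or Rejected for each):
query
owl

One predicate separates the groups cleanly: has ≥ 2 vowels.
query: Accepted (2 vowels). owl: Rejected (1 vowel).

Accepted, Rejected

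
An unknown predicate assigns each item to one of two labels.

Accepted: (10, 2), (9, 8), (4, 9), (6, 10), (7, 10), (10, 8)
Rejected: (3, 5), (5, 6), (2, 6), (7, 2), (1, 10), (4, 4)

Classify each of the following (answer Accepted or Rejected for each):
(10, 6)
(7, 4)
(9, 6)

The distinguishing property — sum ≥ 12 — holds for all the 'Accepted' cases and none of the 'Rejected' cases.
(10, 6) — 10+6 = 16, hence Accepted.
(7, 4) — 7+4 = 11, hence Rejected.
(9, 6) — 9+6 = 15, hence Accepted.

Accepted, Rejected, Accepted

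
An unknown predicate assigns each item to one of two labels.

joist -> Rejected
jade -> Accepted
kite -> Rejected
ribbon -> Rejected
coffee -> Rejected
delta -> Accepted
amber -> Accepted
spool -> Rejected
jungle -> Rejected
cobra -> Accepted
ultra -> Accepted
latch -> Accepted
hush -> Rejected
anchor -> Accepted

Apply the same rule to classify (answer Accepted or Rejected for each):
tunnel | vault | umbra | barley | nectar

Checking candidate rules against both groups, what survives is: contains 'a'.
tunnel: no 'a', doesn't match → Rejected.
vault: has 'a', checks out → Accepted.
umbra: has 'a', checks out → Accepted.
barley: has 'a', checks out → Accepted.
nectar: has 'a', checks out → Accepted.

Rejected, Accepted, Accepted, Accepted, Accepted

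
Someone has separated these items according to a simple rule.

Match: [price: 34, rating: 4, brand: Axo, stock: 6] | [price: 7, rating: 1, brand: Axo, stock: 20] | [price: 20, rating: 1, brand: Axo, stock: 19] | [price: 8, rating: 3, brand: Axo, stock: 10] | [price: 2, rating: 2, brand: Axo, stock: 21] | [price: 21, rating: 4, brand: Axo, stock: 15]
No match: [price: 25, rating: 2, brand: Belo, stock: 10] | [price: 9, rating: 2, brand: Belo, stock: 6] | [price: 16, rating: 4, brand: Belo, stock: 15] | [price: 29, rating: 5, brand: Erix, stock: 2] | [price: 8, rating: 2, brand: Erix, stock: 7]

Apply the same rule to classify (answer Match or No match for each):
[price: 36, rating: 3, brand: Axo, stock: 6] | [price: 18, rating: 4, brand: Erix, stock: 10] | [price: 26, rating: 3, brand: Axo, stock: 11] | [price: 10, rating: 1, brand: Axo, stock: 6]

Match, No match, Match, Match

A rule that fits every label: brand is Axo — true of each 'Match' example, false of each 'No match' one.
[price: 36, rating: 3, brand: Axo, stock: 6] → brand is Axo → Match. [price: 18, rating: 4, brand: Erix, stock: 10] → brand is Erix → No match. [price: 26, rating: 3, brand: Axo, stock: 11] → brand is Axo → Match. [price: 10, rating: 1, brand: Axo, stock: 6] → brand is Axo → Match.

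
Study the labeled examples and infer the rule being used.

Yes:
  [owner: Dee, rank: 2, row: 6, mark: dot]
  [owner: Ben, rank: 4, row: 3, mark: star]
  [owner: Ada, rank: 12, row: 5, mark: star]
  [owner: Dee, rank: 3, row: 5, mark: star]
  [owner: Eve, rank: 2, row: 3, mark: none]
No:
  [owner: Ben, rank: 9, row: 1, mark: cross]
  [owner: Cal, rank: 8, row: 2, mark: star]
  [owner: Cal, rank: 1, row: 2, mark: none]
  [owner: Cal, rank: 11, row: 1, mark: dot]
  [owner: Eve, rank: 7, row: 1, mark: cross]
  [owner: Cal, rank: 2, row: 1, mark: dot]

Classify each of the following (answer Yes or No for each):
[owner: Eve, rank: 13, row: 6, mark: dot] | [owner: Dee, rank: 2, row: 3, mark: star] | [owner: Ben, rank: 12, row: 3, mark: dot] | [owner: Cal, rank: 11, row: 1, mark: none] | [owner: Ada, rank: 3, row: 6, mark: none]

The rule appears to be: row ≥ 3.
[owner: Eve, rank: 13, row: 6, mark: dot]: Yes (row = 6). [owner: Dee, rank: 2, row: 3, mark: star]: Yes (row = 3). [owner: Ben, rank: 12, row: 3, mark: dot]: Yes (row = 3). [owner: Cal, rank: 11, row: 1, mark: none]: No (row = 1). [owner: Ada, rank: 3, row: 6, mark: none]: Yes (row = 6).

Yes, Yes, Yes, No, Yes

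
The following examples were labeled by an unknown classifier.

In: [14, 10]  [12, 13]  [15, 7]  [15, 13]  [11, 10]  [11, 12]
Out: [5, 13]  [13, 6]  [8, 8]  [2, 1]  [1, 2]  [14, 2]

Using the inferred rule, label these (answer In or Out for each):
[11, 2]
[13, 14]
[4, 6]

The pattern is that an item is 'In' exactly when: sum ≥ 21.
[11, 2]: 11+2 = 13 — doesn't match, so Out.
[13, 14]: 13+14 = 27 — meets the rule, so In.
[4, 6]: 4+6 = 10 — doesn't match, so Out.

Out, In, Out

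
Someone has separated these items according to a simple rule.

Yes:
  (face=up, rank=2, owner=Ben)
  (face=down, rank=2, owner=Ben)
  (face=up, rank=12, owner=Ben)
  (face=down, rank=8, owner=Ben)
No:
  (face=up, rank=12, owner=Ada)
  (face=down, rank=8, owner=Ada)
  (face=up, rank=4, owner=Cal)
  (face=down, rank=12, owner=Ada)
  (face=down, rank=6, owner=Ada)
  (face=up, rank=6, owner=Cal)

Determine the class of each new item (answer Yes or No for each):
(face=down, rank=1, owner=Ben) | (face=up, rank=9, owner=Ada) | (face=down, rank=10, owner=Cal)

Yes, No, No

Comparing the two groups points to one rule — owner is Ben.
(face=down, rank=1, owner=Ben): owner is Ben — has this property, so Yes.
(face=up, rank=9, owner=Ada): owner is Ada — does not satisfy this, so No.
(face=down, rank=10, owner=Cal): owner is Cal — does not satisfy this, so No.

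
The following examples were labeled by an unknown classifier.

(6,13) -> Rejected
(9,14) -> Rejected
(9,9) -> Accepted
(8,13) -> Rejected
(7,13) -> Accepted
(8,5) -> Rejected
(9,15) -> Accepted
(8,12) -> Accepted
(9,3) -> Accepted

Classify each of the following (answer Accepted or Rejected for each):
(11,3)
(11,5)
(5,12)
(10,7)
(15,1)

Comparing the two groups points to one rule — sum is even.
(11,3) — 11+3 = 14, hence Accepted. (11,5) — 11+5 = 16, hence Accepted. (5,12) — 5+12 = 17, hence Rejected. (10,7) — 10+7 = 17, hence Rejected. (15,1) — 15+1 = 16, hence Accepted.

Accepted, Accepted, Rejected, Rejected, Accepted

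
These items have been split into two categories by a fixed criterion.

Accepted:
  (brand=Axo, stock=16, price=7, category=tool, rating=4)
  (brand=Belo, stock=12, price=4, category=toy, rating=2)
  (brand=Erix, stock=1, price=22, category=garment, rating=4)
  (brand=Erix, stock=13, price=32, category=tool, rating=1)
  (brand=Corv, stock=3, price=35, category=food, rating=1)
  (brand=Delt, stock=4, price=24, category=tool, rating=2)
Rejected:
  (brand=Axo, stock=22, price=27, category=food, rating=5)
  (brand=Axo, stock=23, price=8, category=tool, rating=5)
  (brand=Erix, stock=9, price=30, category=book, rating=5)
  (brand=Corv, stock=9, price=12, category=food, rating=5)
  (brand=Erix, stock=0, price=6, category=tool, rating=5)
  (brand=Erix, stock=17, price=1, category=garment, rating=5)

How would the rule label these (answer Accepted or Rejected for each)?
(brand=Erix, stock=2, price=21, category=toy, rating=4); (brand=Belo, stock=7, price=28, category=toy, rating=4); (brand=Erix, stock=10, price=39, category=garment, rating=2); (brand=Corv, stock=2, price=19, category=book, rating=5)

Rule: rating ≤ 4. This holds for each 'Accepted' example and fails for each 'Rejected' one.
(brand=Erix, stock=2, price=21, category=toy, rating=4): rating = 4, matches → Accepted. (brand=Belo, stock=7, price=28, category=toy, rating=4): rating = 4, matches → Accepted. (brand=Erix, stock=10, price=39, category=garment, rating=2): rating = 2, matches → Accepted. (brand=Corv, stock=2, price=19, category=book, rating=5): rating = 5, lacks this property → Rejected.

Accepted, Accepted, Accepted, Rejected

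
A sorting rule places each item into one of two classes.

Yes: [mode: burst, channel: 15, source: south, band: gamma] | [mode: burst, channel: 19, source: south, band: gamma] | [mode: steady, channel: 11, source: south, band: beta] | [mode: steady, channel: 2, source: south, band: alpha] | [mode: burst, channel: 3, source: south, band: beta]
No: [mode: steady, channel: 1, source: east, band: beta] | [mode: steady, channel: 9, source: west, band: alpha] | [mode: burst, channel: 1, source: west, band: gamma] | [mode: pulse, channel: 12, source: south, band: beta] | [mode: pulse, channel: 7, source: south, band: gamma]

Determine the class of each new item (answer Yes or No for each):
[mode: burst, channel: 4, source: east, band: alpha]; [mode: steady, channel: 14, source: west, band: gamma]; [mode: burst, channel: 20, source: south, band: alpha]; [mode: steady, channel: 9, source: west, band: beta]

No, No, Yes, No

The distinguishing property — mode is not pulse AND source is south — holds for all the 'Yes' cases and none of the 'No' cases.
[mode: burst, channel: 4, source: east, band: alpha] — mode is burst, source is east, hence No.
[mode: steady, channel: 14, source: west, band: gamma] — mode is steady, source is west, hence No.
[mode: burst, channel: 20, source: south, band: alpha] — mode is burst, source is south, hence Yes.
[mode: steady, channel: 9, source: west, band: beta] — mode is steady, source is west, hence No.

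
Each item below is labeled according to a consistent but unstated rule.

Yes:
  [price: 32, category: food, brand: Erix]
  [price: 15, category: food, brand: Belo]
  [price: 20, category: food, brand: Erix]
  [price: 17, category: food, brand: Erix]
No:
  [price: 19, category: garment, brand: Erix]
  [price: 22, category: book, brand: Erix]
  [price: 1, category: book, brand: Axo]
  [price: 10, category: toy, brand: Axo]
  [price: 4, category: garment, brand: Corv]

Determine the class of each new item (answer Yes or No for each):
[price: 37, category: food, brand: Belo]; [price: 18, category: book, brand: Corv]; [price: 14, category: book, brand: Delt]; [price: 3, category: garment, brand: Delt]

A rule that fits every label: category is food — true of each 'Yes' example, false of each 'No' one.

Yes, No, No, No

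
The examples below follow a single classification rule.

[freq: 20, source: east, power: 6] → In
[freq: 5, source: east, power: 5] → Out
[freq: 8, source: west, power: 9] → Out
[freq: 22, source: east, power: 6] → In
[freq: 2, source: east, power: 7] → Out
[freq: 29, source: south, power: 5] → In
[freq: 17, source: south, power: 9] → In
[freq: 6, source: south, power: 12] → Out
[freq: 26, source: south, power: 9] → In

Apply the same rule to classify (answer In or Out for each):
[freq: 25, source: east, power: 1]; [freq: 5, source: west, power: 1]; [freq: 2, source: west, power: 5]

In, Out, Out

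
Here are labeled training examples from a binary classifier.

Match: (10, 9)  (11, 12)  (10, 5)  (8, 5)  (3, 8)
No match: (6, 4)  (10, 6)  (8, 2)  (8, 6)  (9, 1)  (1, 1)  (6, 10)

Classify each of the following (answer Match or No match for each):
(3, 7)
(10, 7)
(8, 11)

No match, Match, Match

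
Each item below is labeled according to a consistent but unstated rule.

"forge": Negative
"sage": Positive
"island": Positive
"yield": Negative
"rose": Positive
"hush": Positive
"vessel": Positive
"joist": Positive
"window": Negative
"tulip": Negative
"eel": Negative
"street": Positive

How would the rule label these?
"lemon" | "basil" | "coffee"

The simplest hypothesis consistent with all the labels is: contains 's'.
Negative: "lemon", since no 's'.
Positive: "basil", since has 's'.
Negative: "coffee", since no 's'.

Negative, Positive, Negative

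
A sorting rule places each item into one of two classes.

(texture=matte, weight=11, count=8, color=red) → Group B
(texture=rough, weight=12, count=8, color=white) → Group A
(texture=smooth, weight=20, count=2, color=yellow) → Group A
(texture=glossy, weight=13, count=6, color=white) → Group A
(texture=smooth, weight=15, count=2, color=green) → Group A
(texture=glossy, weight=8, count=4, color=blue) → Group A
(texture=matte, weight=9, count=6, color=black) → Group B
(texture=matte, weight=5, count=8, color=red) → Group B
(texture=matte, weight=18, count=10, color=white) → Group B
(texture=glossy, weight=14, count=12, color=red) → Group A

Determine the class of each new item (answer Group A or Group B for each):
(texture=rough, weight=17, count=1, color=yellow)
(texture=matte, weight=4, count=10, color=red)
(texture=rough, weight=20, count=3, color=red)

The pattern is that an item is 'Group A' exactly when: texture is not matte.
(texture=rough, weight=17, count=1, color=yellow) — texture is rough, hence Group A. (texture=matte, weight=4, count=10, color=red) — texture is matte, hence Group B. (texture=rough, weight=20, count=3, color=red) — texture is rough, hence Group A.

Group A, Group B, Group A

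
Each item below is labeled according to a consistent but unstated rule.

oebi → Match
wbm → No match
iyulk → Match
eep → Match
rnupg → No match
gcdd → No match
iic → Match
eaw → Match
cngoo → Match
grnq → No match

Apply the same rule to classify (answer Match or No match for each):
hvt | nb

No match, No match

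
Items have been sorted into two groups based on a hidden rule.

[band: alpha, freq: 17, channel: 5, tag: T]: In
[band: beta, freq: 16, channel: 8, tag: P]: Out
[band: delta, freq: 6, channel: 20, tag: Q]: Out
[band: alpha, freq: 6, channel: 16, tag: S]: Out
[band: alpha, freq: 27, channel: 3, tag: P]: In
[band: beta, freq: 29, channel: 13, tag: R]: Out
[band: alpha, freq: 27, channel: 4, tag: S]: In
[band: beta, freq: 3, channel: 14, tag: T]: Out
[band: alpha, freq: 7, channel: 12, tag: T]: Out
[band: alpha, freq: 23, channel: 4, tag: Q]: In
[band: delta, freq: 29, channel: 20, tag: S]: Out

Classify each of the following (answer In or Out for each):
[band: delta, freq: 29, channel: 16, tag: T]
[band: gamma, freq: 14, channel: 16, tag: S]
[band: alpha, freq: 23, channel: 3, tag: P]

The classifier is using: channel ≤ 5.
[band: delta, freq: 29, channel: 16, tag: T]: channel = 16, does not pass → Out. [band: gamma, freq: 14, channel: 16, tag: S]: channel = 16, does not pass → Out. [band: alpha, freq: 23, channel: 3, tag: P]: channel = 3, passes → In.

Out, Out, In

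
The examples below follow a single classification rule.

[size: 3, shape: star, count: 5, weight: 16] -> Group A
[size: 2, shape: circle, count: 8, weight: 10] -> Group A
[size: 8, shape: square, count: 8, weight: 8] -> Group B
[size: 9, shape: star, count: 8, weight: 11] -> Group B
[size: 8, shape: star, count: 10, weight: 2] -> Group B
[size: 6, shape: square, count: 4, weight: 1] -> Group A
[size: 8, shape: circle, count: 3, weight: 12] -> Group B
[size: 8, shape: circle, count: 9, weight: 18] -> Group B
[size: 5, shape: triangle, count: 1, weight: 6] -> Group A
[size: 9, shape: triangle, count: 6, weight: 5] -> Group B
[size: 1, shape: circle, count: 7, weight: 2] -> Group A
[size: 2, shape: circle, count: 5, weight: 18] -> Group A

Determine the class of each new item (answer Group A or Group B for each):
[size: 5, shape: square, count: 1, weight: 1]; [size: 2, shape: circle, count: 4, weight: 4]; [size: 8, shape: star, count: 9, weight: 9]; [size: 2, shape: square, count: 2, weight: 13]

Every 'Group A' example satisfies: size ≤ 6. None of the 'Group B' examples do.
Group A: [size: 5, shape: square, count: 1, weight: 1], since size = 5. Group A: [size: 2, shape: circle, count: 4, weight: 4], since size = 2. Group B: [size: 8, shape: star, count: 9, weight: 9], since size = 8. Group A: [size: 2, shape: square, count: 2, weight: 13], since size = 2.

Group A, Group A, Group B, Group A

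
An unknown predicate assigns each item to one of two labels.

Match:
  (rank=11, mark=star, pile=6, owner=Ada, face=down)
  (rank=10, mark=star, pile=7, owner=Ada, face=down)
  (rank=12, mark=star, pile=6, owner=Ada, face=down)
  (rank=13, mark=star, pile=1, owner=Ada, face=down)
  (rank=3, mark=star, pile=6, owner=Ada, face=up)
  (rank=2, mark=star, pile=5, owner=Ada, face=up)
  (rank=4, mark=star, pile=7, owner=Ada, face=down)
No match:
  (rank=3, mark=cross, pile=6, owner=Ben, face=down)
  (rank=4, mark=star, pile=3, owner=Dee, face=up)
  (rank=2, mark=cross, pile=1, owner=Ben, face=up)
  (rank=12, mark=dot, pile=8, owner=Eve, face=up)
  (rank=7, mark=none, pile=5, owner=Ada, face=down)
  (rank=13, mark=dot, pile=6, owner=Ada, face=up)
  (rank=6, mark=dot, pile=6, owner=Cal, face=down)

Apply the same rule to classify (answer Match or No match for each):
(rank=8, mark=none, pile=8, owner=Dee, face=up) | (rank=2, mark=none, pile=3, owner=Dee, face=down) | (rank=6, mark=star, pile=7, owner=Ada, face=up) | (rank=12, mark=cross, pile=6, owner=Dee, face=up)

'Match' ⟺ mark is star AND owner is Ada.
(rank=8, mark=none, pile=8, owner=Dee, face=up) — mark is none, owner is Dee, hence No match. (rank=2, mark=none, pile=3, owner=Dee, face=down) — mark is none, owner is Dee, hence No match. (rank=6, mark=star, pile=7, owner=Ada, face=up) — mark is star, owner is Ada, hence Match. (rank=12, mark=cross, pile=6, owner=Dee, face=up) — mark is cross, owner is Dee, hence No match.

No match, No match, Match, No match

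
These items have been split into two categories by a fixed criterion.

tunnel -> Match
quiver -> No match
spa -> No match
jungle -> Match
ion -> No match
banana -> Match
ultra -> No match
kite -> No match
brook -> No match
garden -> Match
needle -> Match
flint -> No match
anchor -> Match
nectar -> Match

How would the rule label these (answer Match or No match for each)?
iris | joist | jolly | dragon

No match, No match, No match, Match

The rule appears to be: even length AND contains 'n'.
iris → length 4, no 'n' → No match.
joist → length 5, no 'n' → No match.
jolly → length 5, no 'n' → No match.
dragon → length 6, has 'n' → Match.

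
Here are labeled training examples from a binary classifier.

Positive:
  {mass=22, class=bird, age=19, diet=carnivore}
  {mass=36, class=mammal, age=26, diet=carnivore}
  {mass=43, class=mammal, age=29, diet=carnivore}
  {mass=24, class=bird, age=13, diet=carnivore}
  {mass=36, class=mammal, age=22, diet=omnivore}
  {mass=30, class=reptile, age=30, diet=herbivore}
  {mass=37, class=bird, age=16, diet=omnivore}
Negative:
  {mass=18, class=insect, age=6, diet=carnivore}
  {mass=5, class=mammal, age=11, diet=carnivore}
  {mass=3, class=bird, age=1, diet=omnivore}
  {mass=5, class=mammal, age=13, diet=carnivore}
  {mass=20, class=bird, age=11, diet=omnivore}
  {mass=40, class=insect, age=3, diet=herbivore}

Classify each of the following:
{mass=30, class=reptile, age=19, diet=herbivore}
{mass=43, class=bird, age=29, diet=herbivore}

One predicate separates the groups cleanly: mass ≥ 22 AND age ≥ 6.
{mass=30, class=reptile, age=19, diet=herbivore} → mass = 30, age = 19 → Positive.
{mass=43, class=bird, age=29, diet=herbivore} → mass = 43, age = 29 → Positive.

Positive, Positive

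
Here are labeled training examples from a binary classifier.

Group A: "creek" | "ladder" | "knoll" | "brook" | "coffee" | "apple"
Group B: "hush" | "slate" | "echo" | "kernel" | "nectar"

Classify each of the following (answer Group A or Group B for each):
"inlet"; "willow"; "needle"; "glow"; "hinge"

Group B, Group A, Group A, Group B, Group B

Looking at the examples, the only property every 'Group A' case has and every 'Group B' case lacks is: has a double letter.
"inlet": no doubled letter — fails the rule, so Group B. "willow": 'll' doubled — matches, so Group A. "needle": 'ee' doubled — matches, so Group A. "glow": no doubled letter — fails the rule, so Group B. "hinge": no doubled letter — fails the rule, so Group B.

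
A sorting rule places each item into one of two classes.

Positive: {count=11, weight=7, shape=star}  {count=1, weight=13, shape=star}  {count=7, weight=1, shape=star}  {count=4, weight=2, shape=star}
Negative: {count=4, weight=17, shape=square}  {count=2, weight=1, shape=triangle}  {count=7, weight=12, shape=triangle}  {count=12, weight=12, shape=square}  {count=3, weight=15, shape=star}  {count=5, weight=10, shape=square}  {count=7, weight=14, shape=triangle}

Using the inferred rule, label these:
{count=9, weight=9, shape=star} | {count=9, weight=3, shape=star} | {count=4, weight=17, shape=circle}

The common property of the 'Positive' items is: shape is star AND weight ≤ 13. No 'Negative' item has it.
Positive: {count=9, weight=9, shape=star}, since shape is star, weight = 9.
Positive: {count=9, weight=3, shape=star}, since shape is star, weight = 3.
Negative: {count=4, weight=17, shape=circle}, since shape is circle, weight = 17.

Positive, Positive, Negative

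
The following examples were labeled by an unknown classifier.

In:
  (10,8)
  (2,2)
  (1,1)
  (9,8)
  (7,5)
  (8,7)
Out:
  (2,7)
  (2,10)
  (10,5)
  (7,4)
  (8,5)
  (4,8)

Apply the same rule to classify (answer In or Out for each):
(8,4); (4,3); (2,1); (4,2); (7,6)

All 'In' examples share one property — |first − second| ≤ 2 — and every 'Out' example lacks it.
(8,4): |8−4| = 4 — fails the rule, so Out.
(4,3): |4−3| = 1 — qualifies, so In.
(2,1): |2−1| = 1 — qualifies, so In.
(4,2): |4−2| = 2 — qualifies, so In.
(7,6): |7−6| = 1 — qualifies, so In.

Out, In, In, In, In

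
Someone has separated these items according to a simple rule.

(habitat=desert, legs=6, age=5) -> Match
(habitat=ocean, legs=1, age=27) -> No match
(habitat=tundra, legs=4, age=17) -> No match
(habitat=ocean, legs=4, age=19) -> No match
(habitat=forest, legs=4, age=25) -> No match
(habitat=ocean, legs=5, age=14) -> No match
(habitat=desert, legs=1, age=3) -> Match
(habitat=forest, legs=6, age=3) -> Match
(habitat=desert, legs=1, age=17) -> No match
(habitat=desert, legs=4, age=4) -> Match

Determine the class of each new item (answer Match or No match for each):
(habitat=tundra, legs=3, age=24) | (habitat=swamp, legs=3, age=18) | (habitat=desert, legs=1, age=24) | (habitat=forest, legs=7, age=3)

No match, No match, No match, Match

The pattern is that an item is 'Match' exactly when: age ≤ 5.
(habitat=tundra, legs=3, age=24) — age = 24, hence No match. (habitat=swamp, legs=3, age=18) — age = 18, hence No match. (habitat=desert, legs=1, age=24) — age = 24, hence No match. (habitat=forest, legs=7, age=3) — age = 3, hence Match.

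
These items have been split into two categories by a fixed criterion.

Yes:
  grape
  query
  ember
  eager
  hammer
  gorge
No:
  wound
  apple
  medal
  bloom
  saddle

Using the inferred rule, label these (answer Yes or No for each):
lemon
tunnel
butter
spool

'Yes' ⟺ contains 'r'.

No, No, Yes, No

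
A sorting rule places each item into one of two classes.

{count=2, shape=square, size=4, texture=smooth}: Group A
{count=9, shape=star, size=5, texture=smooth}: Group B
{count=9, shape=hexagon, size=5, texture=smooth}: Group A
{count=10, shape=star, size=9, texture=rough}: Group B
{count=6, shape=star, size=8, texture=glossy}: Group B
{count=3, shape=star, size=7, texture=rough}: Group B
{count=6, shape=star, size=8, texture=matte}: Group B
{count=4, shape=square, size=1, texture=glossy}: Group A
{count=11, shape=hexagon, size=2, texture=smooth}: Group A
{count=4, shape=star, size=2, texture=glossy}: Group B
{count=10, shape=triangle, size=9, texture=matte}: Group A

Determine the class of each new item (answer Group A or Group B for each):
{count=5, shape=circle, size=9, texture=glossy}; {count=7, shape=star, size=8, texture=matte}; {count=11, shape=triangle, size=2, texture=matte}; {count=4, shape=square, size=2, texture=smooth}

Group A, Group B, Group A, Group A

The rule appears to be: shape is not star.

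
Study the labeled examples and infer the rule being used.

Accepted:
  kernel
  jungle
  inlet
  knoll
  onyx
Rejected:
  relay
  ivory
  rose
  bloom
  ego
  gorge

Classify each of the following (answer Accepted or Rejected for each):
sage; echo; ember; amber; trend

Rejected, Rejected, Rejected, Rejected, Accepted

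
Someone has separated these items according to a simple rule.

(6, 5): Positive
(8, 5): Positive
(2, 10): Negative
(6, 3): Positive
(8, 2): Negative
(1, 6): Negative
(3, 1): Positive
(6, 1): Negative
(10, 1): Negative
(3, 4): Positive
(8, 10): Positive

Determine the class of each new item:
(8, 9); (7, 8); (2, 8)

The classifier is using: |first − second| ≤ 3.
(8, 9): |8−9| = 1, satisfies this → Positive. (7, 8): |7−8| = 1, satisfies this → Positive. (2, 8): |2−8| = 6, fails this test → Negative.

Positive, Positive, Negative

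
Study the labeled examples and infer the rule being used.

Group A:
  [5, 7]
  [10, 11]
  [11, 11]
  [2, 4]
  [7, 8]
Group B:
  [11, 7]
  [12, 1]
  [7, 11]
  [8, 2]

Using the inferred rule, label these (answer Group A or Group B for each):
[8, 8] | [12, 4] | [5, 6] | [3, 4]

Group A, Group B, Group A, Group A

One predicate separates the groups cleanly: |first − second| ≤ 2.
[8, 8]: |8−8| = 0, has this property → Group A. [12, 4]: |12−4| = 8, doesn't match → Group B. [5, 6]: |5−6| = 1, has this property → Group A. [3, 4]: |3−4| = 1, has this property → Group A.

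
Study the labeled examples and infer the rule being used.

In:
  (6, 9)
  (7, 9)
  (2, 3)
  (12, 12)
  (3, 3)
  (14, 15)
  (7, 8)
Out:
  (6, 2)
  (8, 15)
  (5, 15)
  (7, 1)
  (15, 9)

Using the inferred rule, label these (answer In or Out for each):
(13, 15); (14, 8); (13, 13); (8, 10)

A rule that fits every label: |first − second| ≤ 3 — true of each 'In' example, false of each 'Out' one.
(13, 15) — |13−15| = 2, hence In. (14, 8) — |14−8| = 6, hence Out. (13, 13) — |13−13| = 0, hence In. (8, 10) — |8−10| = 2, hence In.

In, Out, In, In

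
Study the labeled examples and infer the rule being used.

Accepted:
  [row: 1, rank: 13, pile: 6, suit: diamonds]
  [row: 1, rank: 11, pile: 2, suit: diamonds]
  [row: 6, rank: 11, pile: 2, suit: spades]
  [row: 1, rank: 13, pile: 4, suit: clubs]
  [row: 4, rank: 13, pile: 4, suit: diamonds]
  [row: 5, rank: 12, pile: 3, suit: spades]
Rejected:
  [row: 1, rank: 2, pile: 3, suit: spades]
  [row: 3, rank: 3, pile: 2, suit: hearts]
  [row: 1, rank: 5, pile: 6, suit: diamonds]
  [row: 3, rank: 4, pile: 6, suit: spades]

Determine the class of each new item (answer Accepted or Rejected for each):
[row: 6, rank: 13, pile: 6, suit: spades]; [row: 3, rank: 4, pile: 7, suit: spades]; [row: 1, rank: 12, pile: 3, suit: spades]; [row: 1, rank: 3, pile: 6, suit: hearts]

Accepted, Rejected, Accepted, Rejected

The distinguishing property — rank ≥ 11 — holds for all the 'Accepted' cases and none of the 'Rejected' cases.
[row: 6, rank: 13, pile: 6, suit: spades]: rank = 13 — checks out, so Accepted.
[row: 3, rank: 4, pile: 7, suit: spades]: rank = 4 — fails the rule, so Rejected.
[row: 1, rank: 12, pile: 3, suit: spades]: rank = 12 — checks out, so Accepted.
[row: 1, rank: 3, pile: 6, suit: hearts]: rank = 3 — fails the rule, so Rejected.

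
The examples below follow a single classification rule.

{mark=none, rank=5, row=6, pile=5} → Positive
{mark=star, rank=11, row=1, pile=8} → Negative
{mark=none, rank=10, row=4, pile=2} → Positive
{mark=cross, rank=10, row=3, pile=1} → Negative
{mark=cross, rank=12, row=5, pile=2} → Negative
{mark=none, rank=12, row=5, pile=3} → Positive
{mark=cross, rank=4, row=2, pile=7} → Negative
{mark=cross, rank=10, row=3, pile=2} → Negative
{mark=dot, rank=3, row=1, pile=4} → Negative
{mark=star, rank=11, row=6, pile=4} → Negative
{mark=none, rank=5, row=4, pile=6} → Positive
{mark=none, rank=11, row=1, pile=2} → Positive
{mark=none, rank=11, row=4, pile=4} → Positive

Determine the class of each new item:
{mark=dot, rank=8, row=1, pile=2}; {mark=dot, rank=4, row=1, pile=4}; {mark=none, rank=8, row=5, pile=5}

Negative, Negative, Positive

One predicate separates the groups cleanly: mark is none.
{mark=dot, rank=8, row=1, pile=2}: mark is dot, does not fit → Negative.
{mark=dot, rank=4, row=1, pile=4}: mark is dot, does not fit → Negative.
{mark=none, rank=8, row=5, pile=5}: mark is none, fits → Positive.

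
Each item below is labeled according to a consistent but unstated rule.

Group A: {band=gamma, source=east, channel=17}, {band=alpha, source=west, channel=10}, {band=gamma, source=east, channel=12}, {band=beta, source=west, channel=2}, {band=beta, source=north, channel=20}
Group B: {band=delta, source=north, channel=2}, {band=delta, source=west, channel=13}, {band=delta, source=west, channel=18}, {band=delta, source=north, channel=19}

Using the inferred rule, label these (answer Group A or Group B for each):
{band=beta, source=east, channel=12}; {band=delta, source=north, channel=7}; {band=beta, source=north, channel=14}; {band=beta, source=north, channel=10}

Group A, Group B, Group A, Group A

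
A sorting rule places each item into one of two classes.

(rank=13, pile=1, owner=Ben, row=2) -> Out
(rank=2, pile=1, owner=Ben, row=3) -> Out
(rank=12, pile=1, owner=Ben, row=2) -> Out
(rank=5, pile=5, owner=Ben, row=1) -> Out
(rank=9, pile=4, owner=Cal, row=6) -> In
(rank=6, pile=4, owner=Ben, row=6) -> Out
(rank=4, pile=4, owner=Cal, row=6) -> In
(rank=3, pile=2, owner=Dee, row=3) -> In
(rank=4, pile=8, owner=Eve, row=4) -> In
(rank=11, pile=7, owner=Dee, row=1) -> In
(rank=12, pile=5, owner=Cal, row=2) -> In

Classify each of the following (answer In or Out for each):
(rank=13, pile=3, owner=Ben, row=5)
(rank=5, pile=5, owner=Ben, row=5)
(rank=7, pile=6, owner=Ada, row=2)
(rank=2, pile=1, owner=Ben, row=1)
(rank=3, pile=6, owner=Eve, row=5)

Out, Out, In, Out, In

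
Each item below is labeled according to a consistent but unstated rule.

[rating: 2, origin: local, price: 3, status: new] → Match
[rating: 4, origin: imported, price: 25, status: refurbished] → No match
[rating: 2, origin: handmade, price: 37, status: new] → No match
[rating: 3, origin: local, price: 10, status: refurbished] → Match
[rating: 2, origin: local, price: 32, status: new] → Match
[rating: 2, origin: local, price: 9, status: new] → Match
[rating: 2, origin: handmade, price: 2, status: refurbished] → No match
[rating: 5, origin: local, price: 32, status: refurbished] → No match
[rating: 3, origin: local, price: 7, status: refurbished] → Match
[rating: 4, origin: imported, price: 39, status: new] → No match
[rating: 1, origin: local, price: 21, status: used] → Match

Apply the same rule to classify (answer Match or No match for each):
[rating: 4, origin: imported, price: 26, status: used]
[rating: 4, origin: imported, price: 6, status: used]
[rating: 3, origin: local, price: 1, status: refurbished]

No match, No match, Match

The distinguishing property — origin is local AND rating ≤ 3 — holds for all the 'Match' cases and none of the 'No match' cases.
[rating: 4, origin: imported, price: 26, status: used]: origin is imported, rating = 4 — doesn't match, so No match.
[rating: 4, origin: imported, price: 6, status: used]: origin is imported, rating = 4 — doesn't match, so No match.
[rating: 3, origin: local, price: 1, status: refurbished]: origin is local, rating = 3 — matches, so Match.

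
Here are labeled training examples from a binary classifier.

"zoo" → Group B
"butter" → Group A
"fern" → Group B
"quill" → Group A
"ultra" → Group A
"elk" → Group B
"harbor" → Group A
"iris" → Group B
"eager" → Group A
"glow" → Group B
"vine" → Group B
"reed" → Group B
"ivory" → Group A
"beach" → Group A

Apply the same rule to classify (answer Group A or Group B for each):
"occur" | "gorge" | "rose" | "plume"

The common property of the 'Group A' items is: length ≥ 5. No 'Group B' item has it.
"occur": Group A (length 5).
"gorge": Group A (length 5).
"rose": Group B (length 4).
"plume": Group A (length 5).

Group A, Group A, Group B, Group A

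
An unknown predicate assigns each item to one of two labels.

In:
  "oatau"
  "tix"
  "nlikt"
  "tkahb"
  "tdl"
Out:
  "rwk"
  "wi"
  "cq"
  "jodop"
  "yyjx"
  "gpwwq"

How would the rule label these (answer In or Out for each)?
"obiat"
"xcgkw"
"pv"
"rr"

In, Out, Out, Out

The pattern is that an item is 'In' exactly when: contains 't'.
In: "obiat", since has 't'. Out: "xcgkw", since no 't'. Out: "pv", since no 't'. Out: "rr", since no 't'.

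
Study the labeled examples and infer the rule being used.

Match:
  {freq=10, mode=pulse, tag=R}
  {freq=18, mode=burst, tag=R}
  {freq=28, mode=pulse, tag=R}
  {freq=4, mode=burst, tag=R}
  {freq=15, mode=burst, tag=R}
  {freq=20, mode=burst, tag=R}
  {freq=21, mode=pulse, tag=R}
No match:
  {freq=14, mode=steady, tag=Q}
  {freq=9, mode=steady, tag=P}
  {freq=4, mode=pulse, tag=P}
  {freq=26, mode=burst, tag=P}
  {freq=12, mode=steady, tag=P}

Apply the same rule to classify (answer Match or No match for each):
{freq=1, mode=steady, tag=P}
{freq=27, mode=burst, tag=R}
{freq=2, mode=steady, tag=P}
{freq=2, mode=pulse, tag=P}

No match, Match, No match, No match

The pattern is that an item is 'Match' exactly when: tag is R.
{freq=1, mode=steady, tag=P}: tag is P, doesn't qualify → No match.
{freq=27, mode=burst, tag=R}: tag is R, passes → Match.
{freq=2, mode=steady, tag=P}: tag is P, doesn't qualify → No match.
{freq=2, mode=pulse, tag=P}: tag is P, doesn't qualify → No match.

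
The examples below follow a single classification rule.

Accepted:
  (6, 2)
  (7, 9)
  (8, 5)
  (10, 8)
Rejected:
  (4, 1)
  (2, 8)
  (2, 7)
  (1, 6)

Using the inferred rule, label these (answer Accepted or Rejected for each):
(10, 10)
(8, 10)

A rule that fits every label: first ≥ 5 — true of each 'Accepted' example, false of each 'Rejected' one.
(10, 10) — first 10, hence Accepted. (8, 10) — first 8, hence Accepted.

Accepted, Accepted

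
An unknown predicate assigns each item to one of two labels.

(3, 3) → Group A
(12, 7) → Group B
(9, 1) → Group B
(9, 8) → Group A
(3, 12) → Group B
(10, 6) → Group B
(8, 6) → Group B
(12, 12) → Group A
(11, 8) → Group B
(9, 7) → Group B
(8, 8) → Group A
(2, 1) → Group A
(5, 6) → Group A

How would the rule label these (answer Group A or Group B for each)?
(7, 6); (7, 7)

Group A, Group A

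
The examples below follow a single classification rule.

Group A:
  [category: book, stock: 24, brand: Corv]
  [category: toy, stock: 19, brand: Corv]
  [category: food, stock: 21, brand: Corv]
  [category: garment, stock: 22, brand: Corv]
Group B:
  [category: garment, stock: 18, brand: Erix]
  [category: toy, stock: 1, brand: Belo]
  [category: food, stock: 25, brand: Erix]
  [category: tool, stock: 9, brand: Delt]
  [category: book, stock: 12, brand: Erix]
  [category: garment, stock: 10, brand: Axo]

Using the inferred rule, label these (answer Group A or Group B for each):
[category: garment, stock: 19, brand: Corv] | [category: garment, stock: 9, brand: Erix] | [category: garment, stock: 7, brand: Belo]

One predicate separates the groups cleanly: brand is Corv.

Group A, Group B, Group B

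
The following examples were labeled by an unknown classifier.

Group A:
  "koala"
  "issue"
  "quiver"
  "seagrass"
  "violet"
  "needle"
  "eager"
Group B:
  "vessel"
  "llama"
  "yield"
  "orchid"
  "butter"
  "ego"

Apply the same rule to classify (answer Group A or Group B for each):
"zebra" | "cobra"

One predicate separates the groups cleanly: has ≥ 3 vowels.
Group B: "zebra", since 2 vowels.
Group B: "cobra", since 2 vowels.

Group B, Group B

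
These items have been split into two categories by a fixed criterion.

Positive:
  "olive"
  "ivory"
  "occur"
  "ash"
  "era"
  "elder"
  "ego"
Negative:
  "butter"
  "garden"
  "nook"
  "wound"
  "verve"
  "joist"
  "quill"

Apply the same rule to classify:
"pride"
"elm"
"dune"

Rule: starts with a vowel. This holds for each 'Positive' example and fails for each 'Negative' one.
"pride": starts with 'p' — fails this test, so Negative. "elm": starts with 'e' — meets the rule, so Positive. "dune": starts with 'd' — fails this test, so Negative.

Negative, Positive, Negative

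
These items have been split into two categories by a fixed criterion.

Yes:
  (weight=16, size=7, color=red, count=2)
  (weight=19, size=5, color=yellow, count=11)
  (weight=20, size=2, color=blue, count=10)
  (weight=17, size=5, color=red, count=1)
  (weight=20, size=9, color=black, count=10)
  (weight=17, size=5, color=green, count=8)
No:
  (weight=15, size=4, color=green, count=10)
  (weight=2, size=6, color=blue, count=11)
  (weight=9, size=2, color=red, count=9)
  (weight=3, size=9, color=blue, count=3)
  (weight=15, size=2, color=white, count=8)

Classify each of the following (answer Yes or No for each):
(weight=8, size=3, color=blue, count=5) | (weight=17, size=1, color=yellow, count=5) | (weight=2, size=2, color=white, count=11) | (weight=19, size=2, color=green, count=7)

No, Yes, No, Yes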